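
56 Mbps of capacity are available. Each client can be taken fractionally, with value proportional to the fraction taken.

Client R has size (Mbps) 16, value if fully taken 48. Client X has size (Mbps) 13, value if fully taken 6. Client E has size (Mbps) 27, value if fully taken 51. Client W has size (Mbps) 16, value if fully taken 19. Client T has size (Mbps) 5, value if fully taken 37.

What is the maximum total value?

145.5

Sort by value density: Client T 37/5≈7.4, Client R 48/16≈3, Client E 51/27≈1.89, Client W 19/16≈1.19, Client X 6/13≈0.462.
All 5 Mbps of Client T fit (value 37) → 51 remain.
Client R: take in full, 16 Mbps for value 48 → 35 left.
Take all of Client E (27 Mbps, value 51) → 8 Mbps left.
Only 8 Mbps remain; take 8/16 of Client W for value 19×8/16 = 9.5.
Total value = 145.5.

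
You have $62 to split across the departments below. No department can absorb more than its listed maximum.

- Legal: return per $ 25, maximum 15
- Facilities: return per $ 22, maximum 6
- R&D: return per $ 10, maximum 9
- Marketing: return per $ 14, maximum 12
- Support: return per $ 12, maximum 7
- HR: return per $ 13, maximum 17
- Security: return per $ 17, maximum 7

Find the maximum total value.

1075

Highest return per $ first: Legal 25 > Facilities 22 > Security 17 > Marketing 14 > HR 13 > Support 12 > R&D 10.
Legal takes 15 to reach its cap of 15 — 47 left.
Give Facilities 6 to hit its cap of 6 — 41 left.
Give Security 7 to hit its cap of 7 — 34 left.
Marketing: +12 to 12 (cap) — 22 left.
Give HR 17 to hit its cap of 17 — 5 left.
Support has room for 7 but only 5 remain, so it gets 5.
Total = 25×15 + 22×6 + 14×12 + 12×5 + 13×17 + 17×7 = 1075.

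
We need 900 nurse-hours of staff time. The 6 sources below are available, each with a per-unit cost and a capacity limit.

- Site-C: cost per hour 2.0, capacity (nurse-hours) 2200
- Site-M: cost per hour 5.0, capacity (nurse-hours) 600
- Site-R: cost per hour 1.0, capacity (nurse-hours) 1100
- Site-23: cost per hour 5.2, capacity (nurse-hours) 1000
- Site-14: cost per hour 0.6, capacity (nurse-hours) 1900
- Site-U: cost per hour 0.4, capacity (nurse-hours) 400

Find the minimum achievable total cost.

Fill from the cheapest source first.
Site-U at 0.4: take all 400 nurse-hours — 500 still needed.
Site-14 (0.6): take the remaining 500 — done.
Site-R, Site-C, Site-M, Site-23: unused.
Cost = 400×0.4 + 500×0.6 = 460.

460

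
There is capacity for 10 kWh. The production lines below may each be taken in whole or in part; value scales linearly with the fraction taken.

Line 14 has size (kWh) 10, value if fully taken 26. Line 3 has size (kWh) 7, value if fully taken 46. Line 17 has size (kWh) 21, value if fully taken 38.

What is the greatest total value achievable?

53.8

Rank by value-to-size ratio: Line 3 46/7≈6.57, Line 14 26/10≈2.6, Line 17 38/21≈1.81.
All 7 kWh of Line 3 fit (value 46) — 3 remain.
3 kWh left: a 3/10 share of Line 14 gives 26×3/10 = 7.8.
Total value = 53.8.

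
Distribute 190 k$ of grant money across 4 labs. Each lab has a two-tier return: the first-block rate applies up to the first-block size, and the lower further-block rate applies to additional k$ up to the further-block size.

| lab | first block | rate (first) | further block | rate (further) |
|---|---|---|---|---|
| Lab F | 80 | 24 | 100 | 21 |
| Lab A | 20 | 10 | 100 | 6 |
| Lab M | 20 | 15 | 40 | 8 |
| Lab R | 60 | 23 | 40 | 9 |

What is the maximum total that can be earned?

4350

Rank every tier by rate: Lab F/tier1 24 > Lab R/tier1 23 > Lab F/tier2 21 > Lab M/tier1 15 > Lab A/tier1 10 > Lab R/tier2 9 > Lab M/tier2 8 > Lab A/tier2 6.
Lab F/tier1 (24): +80 ; 110 left.
Lab R/tier1 (23): +60 ; 50 left.
Lab F/tier2: +50 of 100 at 21; pool empty.
Total = 24×80 + 23×60 + 21×50 = 4350.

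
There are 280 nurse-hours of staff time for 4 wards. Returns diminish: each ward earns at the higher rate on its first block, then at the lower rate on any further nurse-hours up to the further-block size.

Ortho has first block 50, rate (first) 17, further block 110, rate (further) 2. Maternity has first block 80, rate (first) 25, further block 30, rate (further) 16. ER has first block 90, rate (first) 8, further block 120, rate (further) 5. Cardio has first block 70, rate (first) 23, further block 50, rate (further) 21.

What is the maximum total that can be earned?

5990

Treat each block as its own option and order by rate: Maternity/tier1 25 > Cardio/tier1 23 > Cardio/tier2 21 > Ortho/tier1 17 > Maternity/tier2 16 > ER/tier1 8 > ER/tier2 5 > Ortho/tier2 2.
Maternity/tier1 (25): +80 ; 200 left.
Cardio tier1 at 23: fill all 70 ; 130 left.
Cardio tier2 at 21: fill all 50 ; 80 left.
Fill Ortho tier1 block (50 at 17) ; 30 left.
Fill Maternity tier2 block (30 at 16) ; 0 left.
Total = 25×80 + 23×70 + 21×50 + 17×50 + 16×30 = 5990.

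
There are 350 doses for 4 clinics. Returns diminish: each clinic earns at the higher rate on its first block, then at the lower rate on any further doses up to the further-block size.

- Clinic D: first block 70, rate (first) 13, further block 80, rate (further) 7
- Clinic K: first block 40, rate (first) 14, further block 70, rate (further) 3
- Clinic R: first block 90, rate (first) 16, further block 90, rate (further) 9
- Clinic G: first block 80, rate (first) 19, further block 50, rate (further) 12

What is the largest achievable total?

Rank every tier by rate: Clinic G/first 19 > Clinic R/first 16 > Clinic K/first 14 > Clinic D/first 13 > Clinic G/second 12 > Clinic R/second 9 > Clinic D/second 7 > Clinic K/second 3.
Clinic G/first (19): +80 → 270 left.
Fill Clinic R first block (90 at 16) → 180 left.
Clinic K first at 14: fill all 40 → 140 left.
Clinic D/first (13): +70 → 70 left.
Clinic G/second (12): +50 → 20 left.
20 remain; put them into Clinic R second at 9.
Total = 19×80 + 16×90 + 14×40 + 13×70 + 12×50 + 9×20 = 5210.

5210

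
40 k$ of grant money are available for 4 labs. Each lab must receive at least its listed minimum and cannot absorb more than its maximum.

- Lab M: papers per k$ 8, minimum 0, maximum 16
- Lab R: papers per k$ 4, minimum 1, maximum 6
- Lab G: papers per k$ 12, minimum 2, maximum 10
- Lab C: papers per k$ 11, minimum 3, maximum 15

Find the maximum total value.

401

Meeting every minimum uses 0+1+2+3 = 6 k$, leaving 34.
Highest papers per k$ first: Lab G 12 > Lab C 11 > Lab M 8 > Lab R 4.
Give Lab G 8 more to hit its cap of 10 — 26 left.
Give Lab C 12 more to hit its cap of 15 — 14 left.
Only 14 left; Lab M takes them to reach 14.
Total = 8×14 + 4×1 + 12×10 + 11×15 = 401.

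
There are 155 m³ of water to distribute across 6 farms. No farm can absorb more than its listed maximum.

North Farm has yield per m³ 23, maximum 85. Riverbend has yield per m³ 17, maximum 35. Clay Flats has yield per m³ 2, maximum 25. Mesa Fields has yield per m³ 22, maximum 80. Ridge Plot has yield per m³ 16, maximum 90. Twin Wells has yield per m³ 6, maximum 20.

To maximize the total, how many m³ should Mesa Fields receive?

Rank by yield per m³: North Farm 23 > Mesa Fields 22 > Riverbend 17 > Ridge Plot 16 > Twin Wells 6 > Clay Flats 2.
North Farm takes 85 to reach its cap of 85 — 70 left.
Only 70 left; Mesa Fields takes them to reach 70.

70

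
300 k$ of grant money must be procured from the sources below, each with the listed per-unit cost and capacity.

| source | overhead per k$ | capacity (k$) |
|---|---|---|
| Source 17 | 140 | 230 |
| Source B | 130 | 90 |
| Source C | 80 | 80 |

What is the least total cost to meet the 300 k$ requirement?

36300

Use sources in increasing cost order.
Take 80 from Source C at 80 → need 220 more.
Source B (130): use full 90 → 130 k$ to go.
Source 17 (140): take the remaining 130 → done.
Cost = 80×80 + 90×130 + 130×140 = 36300.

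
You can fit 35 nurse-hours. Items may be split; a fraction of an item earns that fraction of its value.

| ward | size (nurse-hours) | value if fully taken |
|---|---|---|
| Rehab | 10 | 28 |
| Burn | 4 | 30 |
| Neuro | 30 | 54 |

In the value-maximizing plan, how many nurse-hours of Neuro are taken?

21

Rank by value-to-size ratio: Burn 30/4≈7.5, Rehab 28/10≈2.8, Neuro 54/30≈1.8.
All 4 nurse-hours of Burn fit (value 30) ; 31 remain.
All 10 nurse-hours of Rehab fit (value 28) ; 21 remain.
Fill the last 21 nurse-hours with part of Neuro: 21/30 of it earns 37.8.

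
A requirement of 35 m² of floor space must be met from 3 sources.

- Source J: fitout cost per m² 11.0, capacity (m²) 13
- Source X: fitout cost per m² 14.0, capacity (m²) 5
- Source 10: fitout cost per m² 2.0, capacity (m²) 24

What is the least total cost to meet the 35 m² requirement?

Fill from the cheapest source first.
Source 10 at 2.0: take all 24 m² → 11 still needed.
Take 11 from Source J at 11.0 to finish.
Source X: unused.
Cost = 24×2.0 + 11×11.0 = 169.

169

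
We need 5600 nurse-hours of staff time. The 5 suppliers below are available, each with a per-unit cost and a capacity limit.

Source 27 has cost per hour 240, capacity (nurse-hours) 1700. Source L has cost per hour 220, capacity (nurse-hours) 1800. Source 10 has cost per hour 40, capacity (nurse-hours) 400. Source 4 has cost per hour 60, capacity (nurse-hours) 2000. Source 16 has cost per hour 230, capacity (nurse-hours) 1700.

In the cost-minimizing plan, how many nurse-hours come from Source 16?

Fill from the cheapest supplier first.
Take 400 from Source 10 at 40 ; need 5200 more.
Source 4 (60): use full 2000 ; 3200 nurse-hours to go.
Source L (220): use full 1800 ; 1400 nurse-hours to go.
Source 16 (230): take the remaining 1400 ; done.
Source 27: unused.

1400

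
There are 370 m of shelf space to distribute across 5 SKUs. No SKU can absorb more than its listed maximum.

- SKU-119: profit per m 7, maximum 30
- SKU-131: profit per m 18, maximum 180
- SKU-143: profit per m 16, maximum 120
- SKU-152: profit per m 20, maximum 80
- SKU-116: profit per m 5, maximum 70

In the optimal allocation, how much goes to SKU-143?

Rank by profit per m: SKU-152 20 > SKU-131 18 > SKU-143 16 > SKU-119 7 > SKU-116 5.
SKU-152: +80 to 80 (cap) → 290 left.
Give SKU-131 180 to hit its cap of 180 → 110 left.
Only 110 left; SKU-143 takes them to reach 110.

110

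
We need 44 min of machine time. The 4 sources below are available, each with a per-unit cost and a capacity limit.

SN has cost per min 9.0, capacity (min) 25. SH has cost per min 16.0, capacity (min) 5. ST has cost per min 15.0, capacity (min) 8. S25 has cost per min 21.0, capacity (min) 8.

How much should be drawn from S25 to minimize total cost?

Use sources in increasing cost order.
SN (9.0): use full 25 → 19 min to go.
ST (15.0): use full 8 → 11 min to go.
SH at 16.0: take all 5 min → 6 still needed.
Take 6 from S25 at 21.0 to finish.

6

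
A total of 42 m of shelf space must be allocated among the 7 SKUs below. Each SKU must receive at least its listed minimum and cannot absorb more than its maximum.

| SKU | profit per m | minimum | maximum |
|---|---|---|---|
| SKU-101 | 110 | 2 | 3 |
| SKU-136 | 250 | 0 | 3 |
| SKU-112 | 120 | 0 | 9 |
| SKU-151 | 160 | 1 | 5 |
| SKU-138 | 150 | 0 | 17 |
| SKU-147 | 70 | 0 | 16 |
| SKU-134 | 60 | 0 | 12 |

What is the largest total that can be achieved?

Meeting every minimum uses 2+0+0+1+0+0+0 = 3 m, leaving 39.
Order the SKUs by profit per m: SKU-136 250 > SKU-151 160 > SKU-138 150 > SKU-112 120 > SKU-101 110 > SKU-147 70 > SKU-134 60.
SKU-136: +3 to 3 (cap) ; 36 left.
SKU-151: +4 to 5 (cap) ; 32 left.
SKU-138: +17 to 17 (cap) ; 15 left.
SKU-112 takes 9 more to reach its cap of 9 ; 6 left.
SKU-101: +1 to 3 (cap) ; 5 left.
SKU-147 has room for 16 more but only 5 remain, so it gets 5.
Total = 110×3 + 250×3 + 120×9 + 160×5 + 150×17 + 70×5 = 5860.

5860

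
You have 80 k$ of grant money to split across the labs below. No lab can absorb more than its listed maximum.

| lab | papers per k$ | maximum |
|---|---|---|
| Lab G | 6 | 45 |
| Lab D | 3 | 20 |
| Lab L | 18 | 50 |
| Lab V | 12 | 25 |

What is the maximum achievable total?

1230

Highest papers per k$ first: Lab L 18 > Lab V 12 > Lab G 6 > Lab D 3.
Lab L takes 50 to reach its cap of 50 — 30 left.
Lab V: +25 to 25 (cap) — 5 left.
Lab G has room for 45 but only 5 remain, so it gets 5.
Total = 6×5 + 18×50 + 12×25 = 1230.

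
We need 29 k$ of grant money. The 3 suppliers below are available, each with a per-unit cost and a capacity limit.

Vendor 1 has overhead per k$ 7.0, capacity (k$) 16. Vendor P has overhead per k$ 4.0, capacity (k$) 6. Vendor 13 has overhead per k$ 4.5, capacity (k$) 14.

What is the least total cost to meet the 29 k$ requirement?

Cheapest first:
Vendor P at 4.0: take all 6 k$ — 23 still needed.
Vendor 13 (4.5): use full 14 — 9 k$ to go.
Vendor 1 (7.0): take the remaining 9 — done.
Cost = 6×4.0 + 14×4.5 + 9×7.0 = 150.

150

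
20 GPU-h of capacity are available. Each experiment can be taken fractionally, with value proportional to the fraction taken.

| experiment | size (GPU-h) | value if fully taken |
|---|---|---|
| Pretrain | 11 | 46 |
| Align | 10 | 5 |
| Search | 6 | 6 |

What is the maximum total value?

53.5

Rank by value-to-size ratio: Pretrain 46/11≈4.18, Search 6/6≈1, Align 5/10≈0.5.
Take all of Pretrain (11 GPU-h, value 46) ; 9 GPU-h left.
Take all of Search (6 GPU-h, value 6) ; 3 GPU-h left.
Only 3 GPU-h remain; take 3/10 of Align for value 5×3/10 = 1.5.
Total value = 53.5.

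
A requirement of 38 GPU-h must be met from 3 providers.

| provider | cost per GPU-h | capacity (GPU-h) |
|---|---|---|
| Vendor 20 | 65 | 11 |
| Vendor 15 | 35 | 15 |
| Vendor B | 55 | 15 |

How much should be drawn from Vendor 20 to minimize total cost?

Fill from the cheapest provider first.
Take 15 from Vendor 15 at 35 ; need 23 more.
Vendor B (55): use full 15 ; 8 GPU-h to go.
Take 8 from Vendor 20 at 65 to finish.

8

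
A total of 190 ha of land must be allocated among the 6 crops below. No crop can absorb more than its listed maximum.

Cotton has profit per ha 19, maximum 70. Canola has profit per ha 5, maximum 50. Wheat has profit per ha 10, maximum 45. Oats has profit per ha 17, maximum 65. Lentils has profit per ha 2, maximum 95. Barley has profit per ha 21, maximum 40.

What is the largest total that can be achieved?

3425

Highest profit per ha first: Barley 21 > Cotton 19 > Oats 17 > Wheat 10 > Canola 5 > Lentils 2.
Give Barley 40 to hit its cap of 40 ; 150 left.
Give Cotton 70 to hit its cap of 70 ; 80 left.
Oats: +65 to 65 (cap) ; 15 left.
Wheat: +15 (room for 45) → 15. Pool exhausted.
Total = 19×70 + 10×15 + 17×65 + 21×40 = 3425.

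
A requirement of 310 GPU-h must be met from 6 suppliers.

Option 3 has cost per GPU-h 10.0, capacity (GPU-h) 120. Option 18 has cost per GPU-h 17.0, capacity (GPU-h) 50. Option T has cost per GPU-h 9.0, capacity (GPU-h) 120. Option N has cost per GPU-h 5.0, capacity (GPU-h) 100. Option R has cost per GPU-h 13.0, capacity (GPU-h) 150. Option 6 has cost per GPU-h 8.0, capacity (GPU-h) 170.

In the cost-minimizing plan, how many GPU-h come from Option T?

40

Fill from the cheapest supplier first.
Take 100 from Option N at 5.0 — need 210 more.
Take 170 from Option 6 at 8.0 — need 40 more.
Option T (9.0): take the remaining 40 — done.
Option 3, Option R, Option 18: unused.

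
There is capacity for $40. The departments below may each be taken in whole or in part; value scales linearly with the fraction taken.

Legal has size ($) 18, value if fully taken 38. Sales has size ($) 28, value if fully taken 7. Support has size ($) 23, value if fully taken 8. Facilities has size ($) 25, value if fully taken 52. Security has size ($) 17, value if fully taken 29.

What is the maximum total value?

83.76

Rank by value-to-size ratio: Legal 38/18≈2.11, Facilities 52/25≈2.08, Security 29/17≈1.71, Support 8/23≈0.348, Sales 7/28≈0.25.
Take all of Legal (18 $, value 38) → 22 $ left.
Fill the last 22 $ with part of Facilities: 22/25 of it earns 45.76.
Total value = 83.76.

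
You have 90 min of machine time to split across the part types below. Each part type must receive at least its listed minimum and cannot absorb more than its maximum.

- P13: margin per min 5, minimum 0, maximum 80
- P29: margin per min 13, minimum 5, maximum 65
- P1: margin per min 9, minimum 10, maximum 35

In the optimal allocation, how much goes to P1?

Meeting every minimum uses 0+5+10 = 15 min, leaving 75.
Order the part types by margin per min: P29 13 > P1 9 > P13 5.
P29: +60 to 65 (cap) — 15 left.
P1: +15 (room for 25) → 25. Pool exhausted.

25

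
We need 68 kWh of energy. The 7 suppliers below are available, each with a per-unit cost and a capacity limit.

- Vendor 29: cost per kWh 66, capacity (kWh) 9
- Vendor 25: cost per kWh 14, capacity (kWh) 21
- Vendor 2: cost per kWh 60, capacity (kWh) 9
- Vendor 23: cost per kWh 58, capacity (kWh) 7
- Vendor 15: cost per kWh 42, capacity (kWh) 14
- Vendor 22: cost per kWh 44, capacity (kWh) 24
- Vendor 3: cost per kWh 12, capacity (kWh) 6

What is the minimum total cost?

2184

Cheapest first:
Take 6 from Vendor 3 at 12 → need 62 more.
Vendor 25 (14): use full 21 → 41 kWh to go.
Vendor 15 at 42: take all 14 kWh → 27 still needed.
Vendor 22 (44): use full 24 → 3 kWh to go.
Vendor 23 at 58: take 3 of its 7 → requirement met.
Vendor 2, Vendor 29: unused.
Cost = 6×12 + 21×14 + 14×42 + 24×44 + 3×58 = 2184.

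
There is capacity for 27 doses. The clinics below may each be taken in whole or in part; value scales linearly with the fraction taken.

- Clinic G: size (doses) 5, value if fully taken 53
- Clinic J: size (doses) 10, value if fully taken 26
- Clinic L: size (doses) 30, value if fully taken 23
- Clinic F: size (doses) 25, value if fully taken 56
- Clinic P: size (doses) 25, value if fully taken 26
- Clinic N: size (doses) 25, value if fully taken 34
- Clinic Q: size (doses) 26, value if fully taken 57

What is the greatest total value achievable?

Sort by value density: Clinic G 53/5≈10.6, Clinic J 26/10≈2.6, Clinic F 56/25≈2.24, Clinic Q 57/26≈2.19, Clinic N 34/25≈1.36, Clinic P 26/25≈1.04, Clinic L 23/30≈0.767.
Clinic G: take in full, 5 doses for value 53 ; 22 left.
Clinic J: take in full, 10 doses for value 26 ; 12 left.
12 doses left: a 12/25 share of Clinic F gives 56×12/25 = 26.88.
Total value = 105.88.

105.88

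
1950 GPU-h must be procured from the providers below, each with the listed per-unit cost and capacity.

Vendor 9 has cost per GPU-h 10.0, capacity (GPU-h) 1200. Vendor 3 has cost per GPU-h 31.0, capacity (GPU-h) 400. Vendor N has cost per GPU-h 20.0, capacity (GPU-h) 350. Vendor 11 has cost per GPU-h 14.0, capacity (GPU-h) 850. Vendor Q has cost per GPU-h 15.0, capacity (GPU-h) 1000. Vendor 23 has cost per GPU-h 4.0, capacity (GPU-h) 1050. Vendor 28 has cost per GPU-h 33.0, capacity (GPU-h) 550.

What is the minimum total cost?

Fill from the cheapest provider first.
Take 1050 from Vendor 23 at 4.0 — need 900 more.
Vendor 9 (10.0): take the remaining 900 — done.
Vendor 11, Vendor Q, Vendor N, Vendor 3, Vendor 28: unused.
Cost = 1050×4.0 + 900×10.0 = 13200.

13200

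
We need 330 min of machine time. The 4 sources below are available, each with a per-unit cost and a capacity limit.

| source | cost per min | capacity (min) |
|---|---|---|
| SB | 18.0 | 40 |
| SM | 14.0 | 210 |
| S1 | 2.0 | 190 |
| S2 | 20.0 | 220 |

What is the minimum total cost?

Cheapest first:
S1 at 2.0: take all 190 min ; 140 still needed.
Take 140 from SM at 14.0 to finish.
SB, S2: unused.
Cost = 190×2.0 + 140×14.0 = 2340.

2340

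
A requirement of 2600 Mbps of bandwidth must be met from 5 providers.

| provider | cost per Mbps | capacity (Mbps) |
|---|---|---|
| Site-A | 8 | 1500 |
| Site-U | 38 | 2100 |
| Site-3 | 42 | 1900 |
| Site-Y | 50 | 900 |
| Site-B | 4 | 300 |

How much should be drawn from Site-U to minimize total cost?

Cheapest first:
Take 300 from Site-B at 4 — need 2300 more.
Site-A at 8: take all 1500 Mbps — 800 still needed.
Site-U at 38: take 800 of its 2100 — requirement met.
Site-3, Site-Y: unused.

800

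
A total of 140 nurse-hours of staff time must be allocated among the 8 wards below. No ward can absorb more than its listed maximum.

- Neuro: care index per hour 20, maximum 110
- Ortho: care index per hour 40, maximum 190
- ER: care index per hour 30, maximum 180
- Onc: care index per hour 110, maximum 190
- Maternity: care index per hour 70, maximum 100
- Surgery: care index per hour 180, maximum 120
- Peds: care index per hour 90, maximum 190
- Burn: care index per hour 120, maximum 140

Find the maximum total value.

Order the wards by care index per hour: Surgery 180 > Burn 120 > Onc 110 > Peds 90 > Maternity 70 > Ortho 40 > ER 30 > Neuro 20.
Surgery: +120 to 120 (cap) ; 20 left.
Burn has room for 140 but only 20 remain, so it gets 20.
Total = 180×120 + 120×20 = 24000.

24000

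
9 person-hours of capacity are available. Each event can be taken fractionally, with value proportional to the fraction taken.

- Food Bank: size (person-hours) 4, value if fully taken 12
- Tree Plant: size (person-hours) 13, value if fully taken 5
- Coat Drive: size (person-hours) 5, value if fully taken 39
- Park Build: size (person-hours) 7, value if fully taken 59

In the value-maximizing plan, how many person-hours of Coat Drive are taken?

2

Rank by value-to-size ratio: Park Build 59/7≈8.43, Coat Drive 39/5≈7.8, Food Bank 12/4≈3, Tree Plant 5/13≈0.385.
Take all of Park Build (7 person-hours, value 59) ; 2 person-hours left.
Fill the last 2 person-hours with part of Coat Drive: 2/5 of it earns 15.6.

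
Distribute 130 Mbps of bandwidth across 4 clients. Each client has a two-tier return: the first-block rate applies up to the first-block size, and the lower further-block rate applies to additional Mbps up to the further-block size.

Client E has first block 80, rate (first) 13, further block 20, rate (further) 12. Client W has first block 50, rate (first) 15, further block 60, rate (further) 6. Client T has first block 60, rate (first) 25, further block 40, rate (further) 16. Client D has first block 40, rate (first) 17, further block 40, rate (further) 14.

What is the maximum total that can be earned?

2660

Treat each block as its own option and order by rate: Client T/T1 25 > Client D/T1 17 > Client T/T2 16 > Client W/T1 15 > Client D/T2 14 > Client E/T1 13 > Client E/T2 12 > Client W/T2 6.
Client T T1 at 25: fill all 60 ; 70 left.
Client D T1 at 17: fill all 40 ; 30 left.
Client T T2 at 16: only 30 left, fill 30.
Total = 25×60 + 17×40 + 16×30 = 2660.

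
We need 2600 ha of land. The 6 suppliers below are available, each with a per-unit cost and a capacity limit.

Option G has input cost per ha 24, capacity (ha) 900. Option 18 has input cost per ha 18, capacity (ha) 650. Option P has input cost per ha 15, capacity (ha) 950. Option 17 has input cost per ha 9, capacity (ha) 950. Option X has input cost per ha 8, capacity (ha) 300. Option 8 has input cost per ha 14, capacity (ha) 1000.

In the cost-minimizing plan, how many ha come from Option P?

350

Cheapest first:
Take 300 from Option X at 8 — need 2300 more.
Option 17 at 9: take all 950 ha — 1350 still needed.
Option 8 (14): use full 1000 — 350 ha to go.
Option P (15): take the remaining 350 — done.
Option 18, Option G: unused.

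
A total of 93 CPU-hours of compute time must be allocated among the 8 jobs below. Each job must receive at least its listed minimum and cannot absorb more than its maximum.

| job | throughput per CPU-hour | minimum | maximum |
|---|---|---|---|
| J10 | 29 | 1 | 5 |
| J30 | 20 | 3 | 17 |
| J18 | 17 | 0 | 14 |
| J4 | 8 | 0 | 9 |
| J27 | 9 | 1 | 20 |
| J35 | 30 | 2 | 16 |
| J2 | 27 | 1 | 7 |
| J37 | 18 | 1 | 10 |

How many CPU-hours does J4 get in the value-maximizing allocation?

4

Meeting every minimum uses 1+3+0+0+1+2+1+1 = 9 CPU-hours, leaving 84.
Rank by throughput per CPU-hour: J35 30 > J10 29 > J2 27 > J30 20 > J37 18 > J18 17 > J27 9 > J4 8.
Give J35 14 more to hit its cap of 16 → 70 left.
J10: +4 to 5 (cap) → 66 left.
J2 takes 6 more to reach its cap of 7 → 60 left.
Give J30 14 more to hit its cap of 17 → 46 left.
J37: +9 to 10 (cap) → 37 left.
Give J18 14 more to hit its cap of 14 → 23 left.
J27: +19 to 20 (cap) → 4 left.
Only 4 left; J4 takes them to reach 4.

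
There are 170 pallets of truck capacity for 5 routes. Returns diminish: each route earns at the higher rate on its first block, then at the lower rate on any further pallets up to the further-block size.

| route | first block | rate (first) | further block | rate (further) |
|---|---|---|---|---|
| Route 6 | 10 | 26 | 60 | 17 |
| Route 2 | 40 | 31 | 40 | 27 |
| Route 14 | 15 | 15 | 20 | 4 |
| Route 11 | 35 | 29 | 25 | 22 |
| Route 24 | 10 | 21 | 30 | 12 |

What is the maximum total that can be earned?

Treat each block as its own option and order by rate: Route 2/T1 31 > Route 11/T1 29 > Route 2/T2 27 > Route 6/T1 26 > Route 11/T2 22 > Route 24/T1 21 > Route 6/T2 17 > Route 14/T1 15 > Route 24/T2 12 > Route 14/T2 4.
Route 2/T1 (31): +40 — 130 left.
Route 11/T1 (29): +35 — 95 left.
Fill Route 2 T2 block (40 at 27) — 55 left.
Route 6/T1 (26): +10 — 45 left.
Route 11/T2 (22): +25 — 20 left.
Fill Route 24 T1 block (10 at 21) — 10 left.
10 remain; put them into Route 6 T2 at 17.
Total = 31×40 + 29×35 + 27×40 + 26×10 + 22×25 + 21×10 + 17×10 = 4525.

4525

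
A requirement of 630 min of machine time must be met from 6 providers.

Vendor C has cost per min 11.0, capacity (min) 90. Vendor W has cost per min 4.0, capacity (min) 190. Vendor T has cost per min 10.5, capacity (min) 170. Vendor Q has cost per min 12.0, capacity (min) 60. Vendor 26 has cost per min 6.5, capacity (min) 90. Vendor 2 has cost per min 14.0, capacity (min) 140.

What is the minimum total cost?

5260

Fill from the cheapest provider first.
Take 190 from Vendor W at 4.0 ; need 440 more.
Take 90 from Vendor 26 at 6.5 ; need 350 more.
Vendor T at 10.5: take all 170 min ; 180 still needed.
Take 90 from Vendor C at 11.0 ; need 90 more.
Vendor Q at 12.0: take all 60 min ; 30 still needed.
Vendor 2 (14.0): take the remaining 30 ; done.
Cost = 190×4.0 + 90×6.5 + 170×10.5 + 90×11.0 + 60×12.0 + 30×14.0 = 5260.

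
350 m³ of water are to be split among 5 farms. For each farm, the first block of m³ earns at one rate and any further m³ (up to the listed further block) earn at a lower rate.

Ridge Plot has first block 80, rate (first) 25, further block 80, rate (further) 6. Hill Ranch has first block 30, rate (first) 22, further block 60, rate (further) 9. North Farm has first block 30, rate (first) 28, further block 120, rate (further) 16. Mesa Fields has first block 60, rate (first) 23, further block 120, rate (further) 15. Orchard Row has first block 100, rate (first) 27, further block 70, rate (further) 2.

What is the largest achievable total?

8380

Rank every tier by rate: North Farm/first 28 > Orchard Row/first 27 > Ridge Plot/first 25 > Mesa Fields/first 23 > Hill Ranch/first 22 > North Farm/second 16 > Mesa Fields/second 15 > Hill Ranch/second 9 > Ridge Plot/second 6 > Orchard Row/second 2.
North Farm/first (28): +30 → 320 left.
Orchard Row first at 27: fill all 100 → 220 left.
Ridge Plot/first (25): +80 → 140 left.
Mesa Fields first at 23: fill all 60 → 80 left.
Fill Hill Ranch first block (30 at 22) → 50 left.
North Farm/second: +50 of 120 at 16; pool empty.
Total = 28×30 + 27×100 + 25×80 + 23×60 + 22×30 + 16×50 = 8380.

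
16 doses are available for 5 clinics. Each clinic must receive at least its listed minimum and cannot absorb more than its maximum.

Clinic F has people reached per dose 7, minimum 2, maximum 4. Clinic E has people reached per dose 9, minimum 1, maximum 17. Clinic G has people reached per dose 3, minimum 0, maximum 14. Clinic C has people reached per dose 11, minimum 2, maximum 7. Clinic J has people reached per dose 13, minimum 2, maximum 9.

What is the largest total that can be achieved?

184

Meeting every minimum uses 2+1+0+2+2 = 7 doses, leaving 9.
Rank by people reached per dose: Clinic J 13 > Clinic C 11 > Clinic E 9 > Clinic F 7 > Clinic G 3.
Clinic J: +7 to 9 (cap) ; 2 left.
Clinic C: +2 (room for 5) → 4. Pool exhausted.
Total = 7×2 + 9×1 + 11×4 + 13×9 = 184.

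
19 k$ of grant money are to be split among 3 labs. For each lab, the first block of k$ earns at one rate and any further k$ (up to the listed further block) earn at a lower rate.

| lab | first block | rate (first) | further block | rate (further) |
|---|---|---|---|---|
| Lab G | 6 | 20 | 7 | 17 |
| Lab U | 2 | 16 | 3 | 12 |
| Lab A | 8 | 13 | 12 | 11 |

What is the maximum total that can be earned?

323

Treat each block as its own option and order by rate: Lab G/first 20 > Lab G/second 17 > Lab U/first 16 > Lab A/first 13 > Lab U/second 12 > Lab A/second 11.
Lab G/first (20): +6 — 13 left.
Fill Lab G second block (7 at 17) — 6 left.
Fill Lab U first block (2 at 16) — 4 left.
Lab A/first: +4 of 8 at 13; pool empty.
Total = 20×6 + 17×7 + 16×2 + 13×4 = 323.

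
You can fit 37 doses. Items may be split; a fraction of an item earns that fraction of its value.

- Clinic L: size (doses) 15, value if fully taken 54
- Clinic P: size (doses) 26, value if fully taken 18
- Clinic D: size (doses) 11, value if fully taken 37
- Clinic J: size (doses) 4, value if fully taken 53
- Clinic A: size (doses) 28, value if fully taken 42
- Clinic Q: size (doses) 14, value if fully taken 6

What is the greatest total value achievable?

Best value per unit of size first: Clinic J 53/4≈13.2, Clinic L 54/15≈3.6, Clinic D 37/11≈3.36, Clinic A 42/28≈1.5, Clinic P 18/26≈0.692, Clinic Q 6/14≈0.429.
All 4 doses of Clinic J fit (value 53) → 33 remain.
All 15 doses of Clinic L fit (value 54) → 18 remain.
Clinic D: take in full, 11 doses for value 37 → 7 left.
Fill the last 7 doses with part of Clinic A: 7/28 of it earns 10.5.
Total value = 154.5.

154.5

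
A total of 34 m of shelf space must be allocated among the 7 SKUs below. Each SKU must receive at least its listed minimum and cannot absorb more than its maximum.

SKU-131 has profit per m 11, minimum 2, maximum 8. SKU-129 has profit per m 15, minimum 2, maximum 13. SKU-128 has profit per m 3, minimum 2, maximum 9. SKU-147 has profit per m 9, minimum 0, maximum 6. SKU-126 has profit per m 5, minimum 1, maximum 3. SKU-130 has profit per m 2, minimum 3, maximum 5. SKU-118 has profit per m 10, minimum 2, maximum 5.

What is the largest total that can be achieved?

Meeting every minimum uses 2+2+2+0+1+3+2 = 12 m, leaving 22.
Order the SKUs by profit per m: SKU-129 15 > SKU-131 11 > SKU-118 10 > SKU-147 9 > SKU-126 5 > SKU-128 3 > SKU-130 2.
SKU-129 takes 11 more to reach its cap of 13 ; 11 left.
SKU-131: +6 to 8 (cap) ; 5 left.
Give SKU-118 3 more to hit its cap of 5 ; 2 left.
SKU-147 has room for 6 more but only 2 remain, so it gets 2.
Total = 11×8 + 15×13 + 3×2 + 9×2 + 5×1 + 2×3 + 10×5 = 368.

368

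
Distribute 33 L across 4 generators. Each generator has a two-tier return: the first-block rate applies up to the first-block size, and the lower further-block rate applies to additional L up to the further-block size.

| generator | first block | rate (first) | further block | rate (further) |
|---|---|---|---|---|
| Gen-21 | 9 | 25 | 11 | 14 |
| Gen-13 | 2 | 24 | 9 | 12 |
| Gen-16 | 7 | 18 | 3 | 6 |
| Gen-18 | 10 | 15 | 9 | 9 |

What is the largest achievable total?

619

Order all 8 blocks by rate: Gen-21/tier1 25 > Gen-13/tier1 24 > Gen-16/tier1 18 > Gen-18/tier1 15 > Gen-21/tier2 14 > Gen-13/tier2 12 > Gen-18/tier2 9 > Gen-16/tier2 6.
Gen-21/tier1 (25): +9 → 24 left.
Gen-13/tier1 (24): +2 → 22 left.
Fill Gen-16 tier1 block (7 at 18) → 15 left.
Gen-18 tier1 at 15: fill all 10 → 5 left.
Gen-21 tier2 at 14: only 5 left, fill 5.
Total = 25×9 + 24×2 + 18×7 + 15×10 + 14×5 = 619.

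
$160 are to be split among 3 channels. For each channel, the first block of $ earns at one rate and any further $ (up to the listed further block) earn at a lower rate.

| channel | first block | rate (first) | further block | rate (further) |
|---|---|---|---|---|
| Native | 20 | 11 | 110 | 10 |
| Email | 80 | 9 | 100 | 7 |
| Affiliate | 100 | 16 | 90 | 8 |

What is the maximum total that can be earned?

2220

Order all 6 blocks by rate: Affiliate/tier1 16 > Native/tier1 11 > Native/tier2 10 > Email/tier1 9 > Affiliate/tier2 8 > Email/tier2 7.
Affiliate/tier1 (16): +100 ; 60 left.
Native tier1 at 11: fill all 20 ; 40 left.
Native tier2 at 10: only 40 left, fill 40.
Total = 16×100 + 11×20 + 10×40 = 2220.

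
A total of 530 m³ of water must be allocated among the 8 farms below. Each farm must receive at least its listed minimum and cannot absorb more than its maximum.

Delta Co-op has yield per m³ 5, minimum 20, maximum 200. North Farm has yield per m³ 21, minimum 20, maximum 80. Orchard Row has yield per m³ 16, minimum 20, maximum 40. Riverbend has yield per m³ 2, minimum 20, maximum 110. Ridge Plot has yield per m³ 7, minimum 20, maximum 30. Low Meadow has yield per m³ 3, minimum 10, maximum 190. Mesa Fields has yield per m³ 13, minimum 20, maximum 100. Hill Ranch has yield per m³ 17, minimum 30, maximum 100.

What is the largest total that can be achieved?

6350

Meeting every minimum uses 20+20+20+20+20+10+20+30 = 160 m³, leaving 370.
Order the farms by yield per m³: North Farm 21 > Hill Ranch 17 > Orchard Row 16 > Mesa Fields 13 > Ridge Plot 7 > Delta Co-op 5 > Low Meadow 3 > Riverbend 2.
North Farm: +60 to 80 (cap) — 310 left.
Hill Ranch takes 70 more to reach its cap of 100 — 240 left.
Orchard Row takes 20 more to reach its cap of 40 — 220 left.
Give Mesa Fields 80 more to hit its cap of 100 — 140 left.
Ridge Plot takes 10 more to reach its cap of 30 — 130 left.
Delta Co-op has room for 180 more but only 130 remain, so it gets 150.
Total = 5×150 + 21×80 + 16×40 + 2×20 + 7×30 + 3×10 + 13×100 + 17×100 = 6350.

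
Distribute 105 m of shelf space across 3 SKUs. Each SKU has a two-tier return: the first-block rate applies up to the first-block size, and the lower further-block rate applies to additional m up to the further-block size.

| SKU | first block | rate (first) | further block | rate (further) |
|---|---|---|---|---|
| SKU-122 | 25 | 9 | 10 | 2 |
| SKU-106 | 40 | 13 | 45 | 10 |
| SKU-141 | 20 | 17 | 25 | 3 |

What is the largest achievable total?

Order all 6 blocks by rate: SKU-141/first 17 > SKU-106/first 13 > SKU-106/second 10 > SKU-122/first 9 > SKU-141/second 3 > SKU-122/second 2.
SKU-141/first (17): +20 → 85 left.
SKU-106 first at 13: fill all 40 → 45 left.
SKU-106 second at 10: fill all 45 → 0 left.
Total = 17×20 + 13×40 + 10×45 = 1310.

1310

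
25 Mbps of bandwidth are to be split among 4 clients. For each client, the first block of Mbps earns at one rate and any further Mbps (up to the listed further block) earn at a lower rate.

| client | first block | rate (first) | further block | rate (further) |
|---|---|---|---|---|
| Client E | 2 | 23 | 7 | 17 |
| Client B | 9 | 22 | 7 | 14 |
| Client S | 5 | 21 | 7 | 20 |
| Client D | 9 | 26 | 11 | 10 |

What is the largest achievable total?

583

Rank every tier by rate: Client D/T1 26 > Client E/T1 23 > Client B/T1 22 > Client S/T1 21 > Client S/T2 20 > Client E/T2 17 > Client B/T2 14 > Client D/T2 10.
Client D T1 at 26: fill all 9 ; 16 left.
Client E T1 at 23: fill all 2 ; 14 left.
Client B/T1 (22): +9 ; 5 left.
Client S T1 at 21: fill all 5 ; 0 left.
Total = 26×9 + 23×2 + 22×9 + 21×5 = 583.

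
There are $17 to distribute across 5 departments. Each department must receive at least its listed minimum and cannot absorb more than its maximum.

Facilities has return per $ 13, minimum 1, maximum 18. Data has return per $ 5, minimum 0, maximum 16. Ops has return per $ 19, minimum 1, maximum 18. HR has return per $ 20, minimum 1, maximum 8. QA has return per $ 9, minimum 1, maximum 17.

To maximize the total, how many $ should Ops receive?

Meeting every minimum uses 1+0+1+1+1 = 4 $, leaving 13.
Rank by return per $: HR 20 > Ops 19 > Facilities 13 > QA 9 > Data 5.
HR: +7 to 8 (cap) — 6 left.
Only 6 left; Ops takes them to reach 7.

7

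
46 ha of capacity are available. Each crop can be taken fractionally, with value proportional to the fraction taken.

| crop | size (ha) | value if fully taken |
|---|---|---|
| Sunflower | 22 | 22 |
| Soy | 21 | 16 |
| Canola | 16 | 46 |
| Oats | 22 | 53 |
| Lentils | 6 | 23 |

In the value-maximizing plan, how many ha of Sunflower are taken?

2

Sort by value density: Lentils 23/6≈3.83, Canola 46/16≈2.88, Oats 53/22≈2.41, Sunflower 22/22≈1, Soy 16/21≈0.762.
All 6 ha of Lentils fit (value 23) ; 40 remain.
All 16 ha of Canola fit (value 46) ; 24 remain.
Oats: take in full, 22 ha for value 53 ; 2 left.
2 ha left: a 2/22 share of Sunflower gives 22×2/22 = 2.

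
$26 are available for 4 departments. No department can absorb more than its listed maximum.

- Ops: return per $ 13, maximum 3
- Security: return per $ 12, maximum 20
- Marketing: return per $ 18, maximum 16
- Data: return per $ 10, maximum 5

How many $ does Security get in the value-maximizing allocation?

Highest return per $ first: Marketing 18 > Ops 13 > Security 12 > Data 10.
Marketing: +16 to 16 (cap) ; 10 left.
Ops: +3 to 3 (cap) ; 7 left.
Security: +7 (room for 20) → 7. Pool exhausted.

7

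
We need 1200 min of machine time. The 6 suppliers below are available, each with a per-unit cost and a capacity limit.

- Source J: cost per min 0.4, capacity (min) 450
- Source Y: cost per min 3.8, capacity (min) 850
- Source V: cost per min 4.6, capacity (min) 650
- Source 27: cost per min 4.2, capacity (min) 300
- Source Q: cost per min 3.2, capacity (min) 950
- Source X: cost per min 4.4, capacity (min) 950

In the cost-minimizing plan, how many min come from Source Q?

750

Cheapest first:
Source J (0.4): use full 450 ; 750 min to go.
Source Q at 3.2: take 750 of its 950 ; requirement met.
Source Y, Source 27, Source X, Source V: unused.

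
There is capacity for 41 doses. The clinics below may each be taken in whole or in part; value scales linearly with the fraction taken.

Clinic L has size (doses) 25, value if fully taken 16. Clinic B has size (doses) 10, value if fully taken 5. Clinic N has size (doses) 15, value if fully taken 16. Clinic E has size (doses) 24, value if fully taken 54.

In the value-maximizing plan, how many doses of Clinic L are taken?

Best value per unit of size first: Clinic E 54/24≈2.25, Clinic N 16/15≈1.07, Clinic L 16/25≈0.64, Clinic B 5/10≈0.5.
All 24 doses of Clinic E fit (value 54) → 17 remain.
Take all of Clinic N (15 doses, value 16) → 2 doses left.
2 doses left: a 2/25 share of Clinic L gives 16×2/25 = 1.28.

2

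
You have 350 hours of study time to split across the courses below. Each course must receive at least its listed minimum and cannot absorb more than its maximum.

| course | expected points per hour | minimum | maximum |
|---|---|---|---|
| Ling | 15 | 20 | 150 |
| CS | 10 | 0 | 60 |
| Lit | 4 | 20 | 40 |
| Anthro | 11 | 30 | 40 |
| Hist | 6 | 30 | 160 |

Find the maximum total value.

Meeting every minimum uses 20+0+20+30+30 = 100 hours, leaving 250.
Highest expected points per hour first: Ling 15 > Anthro 11 > CS 10 > Hist 6 > Lit 4.
Give Ling 130 more to hit its cap of 150 — 120 left.
Anthro takes 10 more to reach its cap of 40 — 110 left.
CS takes 60 more to reach its cap of 60 — 50 left.
Only 50 left; Hist takes them to reach 80.
Total = 15×150 + 10×60 + 4×20 + 11×40 + 6×80 = 3850.

3850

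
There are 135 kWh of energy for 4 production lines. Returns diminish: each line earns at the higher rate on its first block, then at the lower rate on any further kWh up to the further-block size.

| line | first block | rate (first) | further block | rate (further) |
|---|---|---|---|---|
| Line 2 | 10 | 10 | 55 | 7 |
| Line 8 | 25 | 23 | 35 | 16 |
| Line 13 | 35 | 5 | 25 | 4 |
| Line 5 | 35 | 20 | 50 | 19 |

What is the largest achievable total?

Rank every tier by rate: Line 8/T1 23 > Line 5/T1 20 > Line 5/T2 19 > Line 8/T2 16 > Line 2/T1 10 > Line 2/T2 7 > Line 13/T1 5 > Line 13/T2 4.
Fill Line 8 T1 block (25 at 23) — 110 left.
Line 5 T1 at 20: fill all 35 — 75 left.
Fill Line 5 T2 block (50 at 19) — 25 left.
Line 8/T2: +25 of 35 at 16; pool empty.
Total = 23×25 + 20×35 + 19×50 + 16×25 = 2625.

2625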